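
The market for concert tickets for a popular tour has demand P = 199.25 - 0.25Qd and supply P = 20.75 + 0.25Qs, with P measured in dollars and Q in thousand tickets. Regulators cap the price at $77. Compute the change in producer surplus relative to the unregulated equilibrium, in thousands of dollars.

Rearranging demand gives Qd = 797 - 4P; rearranging supply gives Qs = 4P - 83. Equilibrium: 797 - 4P = 4P - 83, so 880 = 8P and P* = 110, Q* = 357.
Because the ceiling (77) lies below the market-clearing price, it is binding.
At P = 77: Qd = 797 - 4·77 = 489 and Qs = 4·77 - 83 = 225.
Producer surplus without the control is ½ · (110 - 20.75) · 357 = 15931.125.
With the ceiling, producers sell 225 units at 77, so PS = ½ · (77 - 20.75) · 225 = 6328.125.
Change in producer surplus = 6328.125 - 15931.125 = -9603.

-9603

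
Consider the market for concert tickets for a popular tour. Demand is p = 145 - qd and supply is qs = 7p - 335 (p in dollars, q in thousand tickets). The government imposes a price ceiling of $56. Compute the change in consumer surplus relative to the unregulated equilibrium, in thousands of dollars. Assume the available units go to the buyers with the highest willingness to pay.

Rearranging demand gives qd = 145 - p. In a free market, 145 - p = 7p - 335 gives the equilibrium p* = 60, q* = 85.
Because the ceiling (56) lies below the market-clearing price, it is binding.
At p = 56: qd = 145 - 56 = 89 and qs = 7·56 - 335 = 57.
Consumer surplus without the control is ½ · (145 - 60) · 85 = 3612.5.
With the ceiling, 57 units are sold at 56 (assume they go to the highest-value buyers). The demand price at q = 57 is 88, so CS = ½ · [(145 - 56) + (88 - 56)] · 57 = 3448.5.
Change in consumer surplus = 3448.5 - 3612.5 = -164.

-164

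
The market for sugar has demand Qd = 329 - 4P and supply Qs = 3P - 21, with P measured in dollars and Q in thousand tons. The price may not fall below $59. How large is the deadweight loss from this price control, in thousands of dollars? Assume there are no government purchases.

Without the control the market clears where 329 - 4P = 3P - 21, i.e. P* = 50 and Q* = 129.
The floor of 59 is above the equilibrium price 50, so it binds.
At P = 59: Qd = 329 - 4·59 = 93 and Qs = 3·59 - 21 = 156.
Quantity traded falls to 93. At Q = 93 the demand price is (329 - 93)/4 = 59 and the supply price is (21 + 93)/3 = 38.
Deadweight loss = ½ · (59 - 38) · (129 - 93) = ½ · 21 · 36 = 378.

378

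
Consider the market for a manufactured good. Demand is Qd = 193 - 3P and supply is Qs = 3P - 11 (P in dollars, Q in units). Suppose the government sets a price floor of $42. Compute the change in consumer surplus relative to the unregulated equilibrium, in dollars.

-632

In a free market, 193 - 3P = 3P - 11 gives the equilibrium P* = 34, Q* = 91.
Because the floor (42) lies above the market-clearing price, it is binding.
At P = 42: Qd = 193 - 3·42 = 67 and Qs = 3·42 - 11 = 115.
Consumer surplus without the control is ½ · (193/3 - 34) · 91 = 8281/6.
With the floor, consumers buy 67 units at 42, so CS = ½ · (193/3 - 42) · 67 = 4489/6.
Change in consumer surplus = 4489/6 - 8281/6 = -632.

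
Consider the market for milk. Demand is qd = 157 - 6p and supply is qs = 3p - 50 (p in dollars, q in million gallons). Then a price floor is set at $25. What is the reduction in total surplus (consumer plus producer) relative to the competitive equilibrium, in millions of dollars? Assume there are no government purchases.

36

In a free market, 157 - 6p = 3p - 50 gives the equilibrium p* = 23, q* = 19.
The floor of 25 is above the equilibrium price 23, so it binds.
At p = 25: qd = 157 - 6·25 = 7 and qs = 3·25 - 50 = 25.
Quantity traded falls to 7. At q = 7 the demand price is (157 - 7)/6 = 25 and the supply price is (50 + 7)/3 = 19.
Deadweight loss = ½ · (25 - 19) · (19 - 7) = ½ · 6 · 12 = 36.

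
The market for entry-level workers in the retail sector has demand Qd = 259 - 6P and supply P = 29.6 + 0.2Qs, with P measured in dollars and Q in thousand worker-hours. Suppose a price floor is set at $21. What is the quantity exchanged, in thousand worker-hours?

37

Rearranging supply gives Qs = 5P - 148. Setting quantity demanded equal to quantity supplied, 259 - 6P = 5P - 148, gives P* = 37 and Q* = 37.
Since 21 is below P* = 37, the floor does not bind and the free-market outcome prevails.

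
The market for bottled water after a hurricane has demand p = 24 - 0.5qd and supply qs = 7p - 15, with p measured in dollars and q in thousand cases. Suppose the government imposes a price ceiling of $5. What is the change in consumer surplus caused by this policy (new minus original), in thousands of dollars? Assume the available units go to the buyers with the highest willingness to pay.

Rearranging demand gives qd = 48 - 2p. Equilibrium: 48 - 2p = 7p - 15, so 63 = 9p and p* = 7, q* = 34.
The ceiling of 5 is below the equilibrium price 7, so it binds.
At p = 5: qd = 48 - 2·5 = 38 and qs = 7·5 - 15 = 20.
Consumer surplus without the control is ½ · (24 - 7) · 34 = 289.
With the ceiling, 20 units are sold at 5 (assume they go to the highest-value buyers). The demand price at q = 20 is 14, so CS = ½ · [(24 - 5) + (14 - 5)] · 20 = 280.
Change in consumer surplus = 280 - 289 = -9.

-9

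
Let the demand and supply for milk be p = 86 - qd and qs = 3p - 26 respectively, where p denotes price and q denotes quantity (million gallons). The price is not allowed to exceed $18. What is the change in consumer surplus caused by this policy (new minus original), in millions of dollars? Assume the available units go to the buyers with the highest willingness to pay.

Rearranging demand gives qd = 86 - p. In a free market, 86 - p = 3p - 26 gives the equilibrium p* = 28, q* = 58.
The ceiling of 18 is below the equilibrium price 28, so it binds.
At p = 18: qd = 86 - 18 = 68 and qs = 3·18 - 26 = 28.
Consumer surplus without the control is ½ · (86 - 28) · 58 = 1682.
With the ceiling, 28 units are sold at 18 (assume they go to the highest-value buyers). The demand price at q = 28 is 58, so CS = ½ · [(86 - 18) + (58 - 18)] · 28 = 1512.
Change in consumer surplus = 1512 - 1682 = -170.

-170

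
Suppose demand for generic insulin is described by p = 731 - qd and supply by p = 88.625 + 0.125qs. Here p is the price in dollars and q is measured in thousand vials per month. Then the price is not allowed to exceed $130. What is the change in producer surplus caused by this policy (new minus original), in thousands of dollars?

Rearranging demand gives qd = 731 - p; rearranging supply gives qs = 8p - 709. Without the control the market clears where 731 - p = 8p - 709, i.e. p* = 160 and q* = 571.
The ceiling of 130 is below the equilibrium price 160, so it binds.
At p = 130: qd = 731 - 130 = 601 and qs = 8·130 - 709 = 331.
Producer surplus without the control is ½ · (160 - 88.625) · 571 = 20377.5625.
With the ceiling, producers sell 331 units at 130, so PS = ½ · (130 - 88.625) · 331 = 6847.5625.
Change in producer surplus = 6847.5625 - 20377.5625 = -13530.

-13530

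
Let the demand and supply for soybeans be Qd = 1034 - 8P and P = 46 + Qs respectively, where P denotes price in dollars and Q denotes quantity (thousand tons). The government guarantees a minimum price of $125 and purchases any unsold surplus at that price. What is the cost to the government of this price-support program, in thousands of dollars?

Rearranging supply gives Qs = P - 46. In a free market, 1034 - 8P = P - 46 gives the equilibrium P* = 120, Q* = 74.
Because the floor (125) lies above the market-clearing price, it is binding.
At P = 125: Qd = 1034 - 8·125 = 34 and Qs = 125 - 46 = 79.
Surplus = Qs - Qd = 45.
Government expenditure = surplus × support price = 45 × 125 = 5625.

5625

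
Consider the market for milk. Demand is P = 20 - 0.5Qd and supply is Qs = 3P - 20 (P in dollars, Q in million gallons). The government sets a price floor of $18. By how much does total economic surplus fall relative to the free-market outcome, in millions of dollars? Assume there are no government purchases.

Rearranging demand gives Qd = 40 - 2P. Setting quantity demanded equal to quantity supplied, 40 - 2P = 3P - 20, gives P* = 12 and Q* = 16.
Because the floor (18) lies above the market-clearing price, it is binding.
At P = 18: Qd = 40 - 2·18 = 4 and Qs = 3·18 - 20 = 34.
Quantity traded falls to 4. At Q = 4 the demand price is (40 - 4)/2 = 18 and the supply price is (20 + 4)/3 = 8.
Deadweight loss = ½ · (18 - 8) · (16 - 4) = ½ · 10 · 12 = 60.

60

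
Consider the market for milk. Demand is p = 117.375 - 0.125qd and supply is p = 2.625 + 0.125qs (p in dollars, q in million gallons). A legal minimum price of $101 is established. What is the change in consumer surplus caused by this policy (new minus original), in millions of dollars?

-12095

Rearranging demand gives qd = 939 - 8p; rearranging supply gives qs = 8p - 21. Without the control the market clears where 939 - 8p = 8p - 21, i.e. p* = 60 and q* = 459.
Because the floor (101) lies above the market-clearing price, it is binding.
At p = 101: qd = 939 - 8·101 = 131 and qs = 8·101 - 21 = 787.
Consumer surplus without the control is ½ · (117.375 - 60) · 459 = 13167.5625.
With the floor, consumers buy 131 units at 101, so CS = ½ · (117.375 - 101) · 131 = 1072.5625.
Change in consumer surplus = 1072.5625 - 13167.5625 = -12095.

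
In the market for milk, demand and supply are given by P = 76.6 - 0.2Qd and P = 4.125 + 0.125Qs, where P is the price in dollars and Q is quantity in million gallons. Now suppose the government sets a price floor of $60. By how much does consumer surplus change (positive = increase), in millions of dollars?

-4284

Rearranging demand gives Qd = 383 - 5P; rearranging supply gives Qs = 8P - 33. In a free market, 383 - 5P = 8P - 33 gives the equilibrium P* = 32, Q* = 223.
The floor of 60 is above the equilibrium price 32, so it binds.
At P = 60: Qd = 383 - 5·60 = 83 and Qs = 8·60 - 33 = 447.
Consumer surplus without the control is ½ · (76.6 - 32) · 223 = 4972.9.
With the floor, consumers buy 83 units at 60, so CS = ½ · (76.6 - 60) · 83 = 688.9.
Change in consumer surplus = 688.9 - 4972.9 = -4284.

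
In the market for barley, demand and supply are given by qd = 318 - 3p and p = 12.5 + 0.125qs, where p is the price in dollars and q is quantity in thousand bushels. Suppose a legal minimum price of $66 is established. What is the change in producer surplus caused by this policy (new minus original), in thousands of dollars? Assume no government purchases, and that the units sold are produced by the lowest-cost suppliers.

Rearranging supply gives qs = 8p - 100. Setting quantity demanded equal to quantity supplied, 318 - 3p = 8p - 100, gives p* = 38 and q* = 204.
Since 66 > 38, the floor is binding.
At p = 66: qd = 318 - 3·66 = 120 and qs = 8·66 - 100 = 428.
Producer surplus without the control is ½ · (38 - 12.5) · 204 = 2601.
With the floor, 120 units are sold at 66. The supply price at q = 120 is 27.5, so PS = ½ · [(66 - 12.5) + (66 - 27.5)] · 120 = 5520.
Change in producer surplus = 5520 - 2601 = 2919.

2919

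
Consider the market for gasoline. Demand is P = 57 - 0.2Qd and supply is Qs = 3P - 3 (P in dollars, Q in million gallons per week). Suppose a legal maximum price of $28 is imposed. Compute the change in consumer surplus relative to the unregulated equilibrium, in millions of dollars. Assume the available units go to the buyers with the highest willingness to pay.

Rearranging demand gives Qd = 285 - 5P. Setting quantity demanded equal to quantity supplied, 285 - 5P = 3P - 3, gives P* = 36 and Q* = 105.
Since 28 < 36, the ceiling is binding.
At P = 28: Qd = 285 - 5·28 = 145 and Qs = 3·28 - 3 = 81.
Consumer surplus without the control is ½ · (57 - 36) · 105 = 1102.5.
With the ceiling, 81 units are sold at 28 (assume they go to the highest-value buyers). The demand price at Q = 81 is 40.8, so CS = ½ · [(57 - 28) + (40.8 - 28)] · 81 = 1692.9.
Change in consumer surplus = 1692.9 - 1102.5 = 590.4.

590.4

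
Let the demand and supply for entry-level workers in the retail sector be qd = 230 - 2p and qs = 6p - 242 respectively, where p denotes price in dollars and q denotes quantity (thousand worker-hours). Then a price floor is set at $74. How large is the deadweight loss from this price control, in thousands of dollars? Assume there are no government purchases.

Setting quantity demanded equal to quantity supplied, 230 - 2p = 6p - 242, gives p* = 59 and q* = 112.
The floor of 74 is above the equilibrium price 59, so it binds.
At p = 74: qd = 230 - 2·74 = 82 and qs = 6·74 - 242 = 202.
Quantity traded falls to 82. At q = 82 the demand price is (230 - 82)/2 = 74 and the supply price is (242 + 82)/6 = 54.
Deadweight loss = ½ · (74 - 54) · (112 - 82) = ½ · 20 · 30 = 300.

300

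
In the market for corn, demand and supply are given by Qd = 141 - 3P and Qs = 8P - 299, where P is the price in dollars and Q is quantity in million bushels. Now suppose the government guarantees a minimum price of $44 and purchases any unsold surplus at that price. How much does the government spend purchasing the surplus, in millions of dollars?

1936

Setting quantity demanded equal to quantity supplied, 141 - 3P = 8P - 299, gives P* = 40 and Q* = 21.
Since 44 > 40, the floor is binding.
At P = 44: Qd = 141 - 3·44 = 9 and Qs = 8·44 - 299 = 53.
Surplus = Qs - Qd = 44.
Government expenditure = surplus × support price = 44 × 44 = 1936.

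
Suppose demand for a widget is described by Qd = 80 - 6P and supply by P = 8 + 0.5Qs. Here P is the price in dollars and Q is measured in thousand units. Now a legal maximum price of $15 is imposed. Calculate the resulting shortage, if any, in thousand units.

Rearranging supply gives Qs = 2P - 16. In a free market, 80 - 6P = 2P - 16 gives the equilibrium P* = 12, Q* = 8.
Since 15 is above P* = 12, the ceiling does not bind and the free-market outcome prevails.
Since the control does not bind, there is no shortage.

0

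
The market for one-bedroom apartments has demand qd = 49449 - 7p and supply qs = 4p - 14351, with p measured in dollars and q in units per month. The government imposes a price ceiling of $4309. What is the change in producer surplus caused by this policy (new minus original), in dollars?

Setting quantity demanded equal to quantity supplied, 49449 - 7p = 4p - 14351, gives p* = 5800 and q* = 8849.
Because the ceiling (4309) lies below the market-clearing price, it is binding.
At p = 4309: qd = 49449 - 7·4309 = 19286 and qs = 4·4309 - 14351 = 2885.
Producer surplus without the control is ½ · (5800 - 3587.75) · 8849 = 9788100.125.
With the ceiling, producers sell 2885 units at 4309, so PS = ½ · (4309 - 3587.75) · 2885 = 1040403.125.
Change in producer surplus = 1040403.125 - 9788100.125 = -8747697.

-8747697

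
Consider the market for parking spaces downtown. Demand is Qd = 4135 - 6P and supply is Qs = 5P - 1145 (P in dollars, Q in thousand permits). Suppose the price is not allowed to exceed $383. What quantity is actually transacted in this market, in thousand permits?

Without the control the market clears where 4135 - 6P = 5P - 1145, i.e. P* = 480 and Q* = 1255.
Because the ceiling (383) lies below the market-clearing price, it is binding.
At P = 383: Qd = 4135 - 6·383 = 1837 and Qs = 5·383 - 1145 = 770.
The quantity actually transacted is the short side, supply: 770.

770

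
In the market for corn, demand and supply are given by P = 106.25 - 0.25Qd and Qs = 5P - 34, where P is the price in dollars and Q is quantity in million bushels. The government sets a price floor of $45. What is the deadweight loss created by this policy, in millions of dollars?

0

Rearranging demand gives Qd = 425 - 4P. In a free market, 425 - 4P = 5P - 34 gives the equilibrium P* = 51, Q* = 221.
The floor of 45 is below the equilibrium price 51, so it is not binding; the market clears at P* = 51, Q* = 221.
Since the control does not bind, no trades are prevented and deadweight loss is zero.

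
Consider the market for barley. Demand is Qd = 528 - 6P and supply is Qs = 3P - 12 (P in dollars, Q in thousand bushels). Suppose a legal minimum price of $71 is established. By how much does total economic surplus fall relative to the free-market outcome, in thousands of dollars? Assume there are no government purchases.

Without the control the market clears where 528 - 6P = 3P - 12, i.e. P* = 60 and Q* = 168.
Because the floor (71) lies above the market-clearing price, it is binding.
At P = 71: Qd = 528 - 6·71 = 102 and Qs = 3·71 - 12 = 201.
Quantity traded falls to 102. At Q = 102 the demand price is (528 - 102)/6 = 71 and the supply price is (12 + 102)/3 = 38.
Deadweight loss = ½ · (71 - 38) · (168 - 102) = ½ · 33 · 66 = 1089.

1089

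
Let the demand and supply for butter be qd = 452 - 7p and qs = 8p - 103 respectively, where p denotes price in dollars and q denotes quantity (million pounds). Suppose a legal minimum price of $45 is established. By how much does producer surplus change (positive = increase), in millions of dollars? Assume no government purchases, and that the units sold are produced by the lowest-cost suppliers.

900

Without the control the market clears where 452 - 7p = 8p - 103, i.e. p* = 37 and q* = 193.
The floor of 45 is above the equilibrium price 37, so it binds.
At p = 45: qd = 452 - 7·45 = 137 and qs = 8·45 - 103 = 257.
Producer surplus without the control is ½ · (37 - 12.875) · 193 = 2328.0625.
With the floor, 137 units are sold at 45. The supply price at q = 137 is 30, so PS = ½ · [(45 - 12.875) + (45 - 30)] · 137 = 3228.0625.
Change in producer surplus = 3228.0625 - 2328.0625 = 900.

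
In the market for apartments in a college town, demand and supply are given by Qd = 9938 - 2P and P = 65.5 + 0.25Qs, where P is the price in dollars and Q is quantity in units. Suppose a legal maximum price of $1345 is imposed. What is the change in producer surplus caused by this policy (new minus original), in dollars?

-2068940

Rearranging supply gives Qs = 4P - 262. In a free market, 9938 - 2P = 4P - 262 gives the equilibrium P* = 1700, Q* = 6538.
Since 1345 < 1700, the ceiling is binding.
At P = 1345: Qd = 9938 - 2·1345 = 7248 and Qs = 4·1345 - 262 = 5118.
Producer surplus without the control is ½ · (1700 - 65.5) · 6538 = 5343180.5.
With the ceiling, producers sell 5118 units at 1345, so PS = ½ · (1345 - 65.5) · 5118 = 3274240.5.
Change in producer surplus = 3274240.5 - 5343180.5 = -2068940.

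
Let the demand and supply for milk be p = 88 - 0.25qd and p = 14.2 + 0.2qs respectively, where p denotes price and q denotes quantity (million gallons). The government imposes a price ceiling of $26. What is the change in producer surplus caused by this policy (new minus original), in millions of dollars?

Rearranging demand gives qd = 352 - 4p; rearranging supply gives qs = 5p - 71. Equilibrium: 352 - 4p = 5p - 71, so 423 = 9p and p* = 47, q* = 164.
Because the ceiling (26) lies below the market-clearing price, it is binding.
At p = 26: qd = 352 - 4·26 = 248 and qs = 5·26 - 71 = 59.
Producer surplus without the control is ½ · (47 - 14.2) · 164 = 2689.6.
With the ceiling, producers sell 59 units at 26, so PS = ½ · (26 - 14.2) · 59 = 348.1.
Change in producer surplus = 348.1 - 2689.6 = -2341.5.

-2341.5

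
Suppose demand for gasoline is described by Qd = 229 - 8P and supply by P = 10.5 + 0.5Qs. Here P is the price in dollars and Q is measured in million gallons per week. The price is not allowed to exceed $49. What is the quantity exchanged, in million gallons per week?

Rearranging supply gives Qs = 2P - 21. In a free market, 229 - 8P = 2P - 21 gives the equilibrium P* = 25, Q* = 29.
Since 49 is above P* = 25, the ceiling does not bind and the free-market outcome prevails.

29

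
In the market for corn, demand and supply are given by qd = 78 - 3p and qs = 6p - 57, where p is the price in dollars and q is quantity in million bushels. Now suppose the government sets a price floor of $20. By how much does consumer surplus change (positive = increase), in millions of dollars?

Equilibrium: 78 - 3p = 6p - 57, so 135 = 9p and p* = 15, q* = 33.
The floor of 20 is above the equilibrium price 15, so it binds.
At p = 20: qd = 78 - 3·20 = 18 and qs = 6·20 - 57 = 63.
Consumer surplus without the control is ½ · (26 - 15) · 33 = 181.5.
With the floor, consumers buy 18 units at 20, so CS = ½ · (26 - 20) · 18 = 54.
Change in consumer surplus = 54 - 181.5 = -127.5.

-127.5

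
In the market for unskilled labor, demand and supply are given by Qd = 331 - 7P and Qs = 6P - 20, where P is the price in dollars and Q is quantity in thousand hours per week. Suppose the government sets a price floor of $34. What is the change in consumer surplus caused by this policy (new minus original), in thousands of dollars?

-822.5

In a free market, 331 - 7P = 6P - 20 gives the equilibrium P* = 27, Q* = 142.
Since 34 > 27, the floor is binding.
At P = 34: Qd = 331 - 7·34 = 93 and Qs = 6·34 - 20 = 184.
Consumer surplus without the control is ½ · (331/7 - 27) · 142 = 10082/7.
With the floor, consumers buy 93 units at 34, so CS = ½ · (331/7 - 34) · 93 = 8649/14.
Change in consumer surplus = 8649/14 - 10082/7 = -822.5.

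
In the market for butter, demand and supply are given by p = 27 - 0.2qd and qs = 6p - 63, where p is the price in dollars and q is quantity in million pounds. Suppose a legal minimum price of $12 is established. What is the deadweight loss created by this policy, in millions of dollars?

0

Rearranging demand gives qd = 135 - 5p. Without the control the market clears where 135 - 5p = 6p - 63, i.e. p* = 18 and q* = 45.
Since 12 is below p* = 18, the floor does not bind and the free-market outcome prevails.
Since the control does not bind, no trades are prevented and deadweight loss is zero.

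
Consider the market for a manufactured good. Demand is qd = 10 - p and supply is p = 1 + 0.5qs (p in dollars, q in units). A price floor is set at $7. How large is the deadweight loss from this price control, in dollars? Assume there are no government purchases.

6.75

Rearranging supply gives qs = 2p - 2. Equilibrium: 10 - p = 2p - 2, so 12 = 3p and p* = 4, q* = 6.
Because the floor (7) lies above the market-clearing price, it is binding.
At p = 7: qd = 10 - 7 = 3 and qs = 2·7 - 2 = 12.
Quantity traded falls to 3. At q = 3 the demand price is 10 - 3 = 7 and the supply price is (2 + 3)/2 = 2.5.
Deadweight loss = ½ · (7 - 2.5) · (6 - 3) = ½ · 4.5 · 3 = 6.75.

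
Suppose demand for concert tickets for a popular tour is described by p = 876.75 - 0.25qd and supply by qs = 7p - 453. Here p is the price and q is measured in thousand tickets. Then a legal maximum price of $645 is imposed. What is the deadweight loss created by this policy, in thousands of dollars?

0

Rearranging demand gives qd = 3507 - 4p. In a free market, 3507 - 4p = 7p - 453 gives the equilibrium p* = 360, q* = 2067.
The ceiling of 645 is above the equilibrium price 360, so it is not binding; the market clears at p* = 360, q* = 2067.
Since the control does not bind, no trades are prevented and deadweight loss is zero.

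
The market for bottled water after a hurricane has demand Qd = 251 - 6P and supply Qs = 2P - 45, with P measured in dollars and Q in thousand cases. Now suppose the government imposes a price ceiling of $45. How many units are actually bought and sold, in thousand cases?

29

Setting quantity demanded equal to quantity supplied, 251 - 6P = 2P - 45, gives P* = 37 and Q* = 29.
The ceiling of 45 is above the equilibrium price 37, so it is not binding; the market clears at P* = 37, Q* = 29.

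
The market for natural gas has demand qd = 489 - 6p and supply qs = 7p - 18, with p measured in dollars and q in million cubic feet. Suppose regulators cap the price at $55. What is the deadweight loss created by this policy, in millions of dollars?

0

Without the control the market clears where 489 - 6p = 7p - 18, i.e. p* = 39 and q* = 255.
The ceiling of 55 is above the equilibrium price 39, so it is not binding; the market clears at p* = 39, q* = 255.
Since the control does not bind, no trades are prevented and deadweight loss is zero.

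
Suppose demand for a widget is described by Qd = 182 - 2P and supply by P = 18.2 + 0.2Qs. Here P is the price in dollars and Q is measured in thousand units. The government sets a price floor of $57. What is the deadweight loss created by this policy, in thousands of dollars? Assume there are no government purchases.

Rearranging supply gives Qs = 5P - 91. Setting quantity demanded equal to quantity supplied, 182 - 2P = 5P - 91, gives P* = 39 and Q* = 104.
Because the floor (57) lies above the market-clearing price, it is binding.
At P = 57: Qd = 182 - 2·57 = 68 and Qs = 5·57 - 91 = 194.
Quantity traded falls to 68. At Q = 68 the demand price is (182 - 68)/2 = 57 and the supply price is (91 + 68)/5 = 31.8.
Deadweight loss = ½ · (57 - 31.8) · (104 - 68) = ½ · 25.2 · 36 = 453.6.

453.6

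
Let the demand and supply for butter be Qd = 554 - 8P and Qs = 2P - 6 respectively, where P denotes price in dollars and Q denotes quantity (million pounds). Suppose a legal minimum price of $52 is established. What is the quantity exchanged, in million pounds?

106

Without the control the market clears where 554 - 8P = 2P - 6, i.e. P* = 56 and Q* = 106.
The floor of 52 is below the equilibrium price 56, so it is not binding; the market clears at P* = 56, Q* = 106.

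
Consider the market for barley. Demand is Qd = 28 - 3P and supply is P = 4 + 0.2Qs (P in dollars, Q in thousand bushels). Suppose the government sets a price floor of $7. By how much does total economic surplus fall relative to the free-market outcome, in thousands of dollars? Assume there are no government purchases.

2.4

Rearranging supply gives Qs = 5P - 20. Setting quantity demanded equal to quantity supplied, 28 - 3P = 5P - 20, gives P* = 6 and Q* = 10.
The floor of 7 is above the equilibrium price 6, so it binds.
At P = 7: Qd = 28 - 3·7 = 7 and Qs = 5·7 - 20 = 15.
Quantity traded falls to 7. At Q = 7 the demand price is (28 - 7)/3 = 7 and the supply price is (20 + 7)/5 = 5.4.
Deadweight loss = ½ · (7 - 5.4) · (10 - 7) = ½ · 1.6 · 3 = 2.4.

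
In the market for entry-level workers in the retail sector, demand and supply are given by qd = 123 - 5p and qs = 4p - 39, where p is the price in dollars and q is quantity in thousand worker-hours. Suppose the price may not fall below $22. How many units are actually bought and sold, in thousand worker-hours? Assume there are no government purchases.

Without the control the market clears where 123 - 5p = 4p - 39, i.e. p* = 18 and q* = 33.
Because the floor (22) lies above the market-clearing price, it is binding.
At p = 22: qd = 123 - 5·22 = 13 and qs = 4·22 - 39 = 49.
The quantity actually transacted is the short side, demand: 13.

13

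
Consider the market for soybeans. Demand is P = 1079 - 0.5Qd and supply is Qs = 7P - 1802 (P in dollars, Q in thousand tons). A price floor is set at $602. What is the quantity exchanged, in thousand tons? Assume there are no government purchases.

954

Rearranging demand gives Qd = 2158 - 2P. In a free market, 2158 - 2P = 7P - 1802 gives the equilibrium P* = 440, Q* = 1278.
Since 602 > 440, the floor is binding.
At P = 602: Qd = 2158 - 2·602 = 954 and Qs = 7·602 - 1802 = 2412.
The quantity actually transacted is the short side, demand: 954.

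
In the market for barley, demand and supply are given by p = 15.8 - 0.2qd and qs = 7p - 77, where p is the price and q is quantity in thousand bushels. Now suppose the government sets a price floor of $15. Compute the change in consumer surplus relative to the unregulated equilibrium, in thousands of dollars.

Rearranging demand gives qd = 79 - 5p. Equilibrium: 79 - 5p = 7p - 77, so 156 = 12p and p* = 13, q* = 14.
Because the floor (15) lies above the market-clearing price, it is binding.
At p = 15: qd = 79 - 5·15 = 4 and qs = 7·15 - 77 = 28.
Consumer surplus without the control is ½ · (15.8 - 13) · 14 = 19.6.
With the floor, consumers buy 4 units at 15, so CS = ½ · (15.8 - 15) · 4 = 1.6.
Change in consumer surplus = 1.6 - 19.6 = -18.

-18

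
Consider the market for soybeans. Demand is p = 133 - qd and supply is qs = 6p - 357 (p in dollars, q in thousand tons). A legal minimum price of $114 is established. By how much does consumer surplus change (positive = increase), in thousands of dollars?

Rearranging demand gives qd = 133 - p. Setting quantity demanded equal to quantity supplied, 133 - p = 6p - 357, gives p* = 70 and q* = 63.
Since 114 > 70, the floor is binding.
At p = 114: qd = 133 - 114 = 19 and qs = 6·114 - 357 = 327.
Consumer surplus without the control is ½ · (133 - 70) · 63 = 1984.5.
With the floor, consumers buy 19 units at 114, so CS = ½ · (133 - 114) · 19 = 180.5.
Change in consumer surplus = 180.5 - 1984.5 = -1804.

-1804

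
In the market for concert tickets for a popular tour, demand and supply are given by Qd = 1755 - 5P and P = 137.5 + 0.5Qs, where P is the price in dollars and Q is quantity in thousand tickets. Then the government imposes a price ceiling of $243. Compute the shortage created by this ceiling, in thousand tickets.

329

Rearranging supply gives Qs = 2P - 275. In a free market, 1755 - 5P = 2P - 275 gives the equilibrium P* = 290, Q* = 305.
The ceiling of 243 is below the equilibrium price 290, so it binds.
At P = 243: Qd = 1755 - 5·243 = 540 and Qs = 2·243 - 275 = 211.
Shortage = Qd - Qs = 540 - 211 = 329.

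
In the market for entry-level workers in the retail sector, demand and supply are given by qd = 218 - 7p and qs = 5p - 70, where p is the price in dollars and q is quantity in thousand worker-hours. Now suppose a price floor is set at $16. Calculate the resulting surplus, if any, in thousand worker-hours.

0

In a free market, 218 - 7p = 5p - 70 gives the equilibrium p* = 24, q* = 50.
Since 16 is below p* = 24, the floor does not bind and the free-market outcome prevails.
Since the control does not bind, there is no surplus.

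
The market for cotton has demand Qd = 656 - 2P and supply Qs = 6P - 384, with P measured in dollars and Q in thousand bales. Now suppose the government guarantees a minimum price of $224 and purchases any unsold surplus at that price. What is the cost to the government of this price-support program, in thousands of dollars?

168448

In a free market, 656 - 2P = 6P - 384 gives the equilibrium P* = 130, Q* = 396.
Because the floor (224) lies above the market-clearing price, it is binding.
At P = 224: Qd = 656 - 2·224 = 208 and Qs = 6·224 - 384 = 960.
Surplus = Qs - Qd = 752.
Government expenditure = surplus × support price = 752 × 224 = 168448.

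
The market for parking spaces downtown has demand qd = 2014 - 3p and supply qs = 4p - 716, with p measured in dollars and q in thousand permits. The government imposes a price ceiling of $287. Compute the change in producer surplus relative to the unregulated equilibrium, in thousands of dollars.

Without the control the market clears where 2014 - 3p = 4p - 716, i.e. p* = 390 and q* = 844.
Since 287 < 390, the ceiling is binding.
At p = 287: qd = 2014 - 3·287 = 1153 and qs = 4·287 - 716 = 432.
Producer surplus without the control is ½ · (390 - 179) · 844 = 89042.
With the ceiling, producers sell 432 units at 287, so PS = ½ · (287 - 179) · 432 = 23328.
Change in producer surplus = 23328 - 89042 = -65714.

-65714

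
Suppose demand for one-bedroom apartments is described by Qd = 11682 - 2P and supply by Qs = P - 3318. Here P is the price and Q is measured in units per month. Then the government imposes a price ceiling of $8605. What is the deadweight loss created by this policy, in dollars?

Equilibrium: 11682 - 2P = P - 3318, so 15000 = 3P and P* = 5000, Q* = 1682.
The ceiling of 8605 is above the equilibrium price 5000, so it is not binding; the market clears at P* = 5000, Q* = 1682.
Since the control does not bind, no trades are prevented and deadweight loss is zero.

0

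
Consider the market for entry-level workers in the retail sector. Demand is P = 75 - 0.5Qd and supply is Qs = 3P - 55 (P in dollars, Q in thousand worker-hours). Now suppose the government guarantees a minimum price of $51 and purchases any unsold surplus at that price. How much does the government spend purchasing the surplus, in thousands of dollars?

Rearranging demand gives Qd = 150 - 2P. Setting quantity demanded equal to quantity supplied, 150 - 2P = 3P - 55, gives P* = 41 and Q* = 68.
The floor of 51 is above the equilibrium price 41, so it binds.
At P = 51: Qd = 150 - 2·51 = 48 and Qs = 3·51 - 55 = 98.
Surplus = Qs - Qd = 50.
Government expenditure = surplus × support price = 50 × 51 = 2550.

2550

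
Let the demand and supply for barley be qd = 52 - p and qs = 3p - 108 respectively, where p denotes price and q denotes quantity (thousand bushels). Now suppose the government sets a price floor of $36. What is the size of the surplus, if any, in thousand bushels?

0

In a free market, 52 - p = 3p - 108 gives the equilibrium p* = 40, q* = 12.
Since 36 is below p* = 40, the floor does not bind and the free-market outcome prevails.
Since the control does not bind, there is no surplus.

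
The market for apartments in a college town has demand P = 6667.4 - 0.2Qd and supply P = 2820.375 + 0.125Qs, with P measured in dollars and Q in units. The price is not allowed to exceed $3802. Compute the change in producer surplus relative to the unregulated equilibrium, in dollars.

Rearranging demand gives Qd = 33337 - 5P; rearranging supply gives Qs = 8P - 22563. Equilibrium: 33337 - 5P = 8P - 22563, so 55900 = 13P and P* = 4300, Q* = 11837.
The ceiling of 3802 is below the equilibrium price 4300, so it binds.
At P = 3802: Qd = 33337 - 5·3802 = 14327 and Qs = 8·3802 - 22563 = 7853.
Producer surplus without the control is ½ · (4300 - 2820.375) · 11837 = 8757160.5625.
With the ceiling, producers sell 7853 units at 3802, so PS = ½ · (3802 - 2820.375) · 7853 = 3854350.5625.
Change in producer surplus = 3854350.5625 - 8757160.5625 = -4902810.

-4902810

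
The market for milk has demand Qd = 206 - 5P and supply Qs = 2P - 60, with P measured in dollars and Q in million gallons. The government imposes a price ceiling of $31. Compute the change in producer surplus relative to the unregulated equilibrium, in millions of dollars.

Setting quantity demanded equal to quantity supplied, 206 - 5P = 2P - 60, gives P* = 38 and Q* = 16.
Because the ceiling (31) lies below the market-clearing price, it is binding.
At P = 31: Qd = 206 - 5·31 = 51 and Qs = 2·31 - 60 = 2.
Producer surplus without the control is ½ · (38 - 30) · 16 = 64.
With the ceiling, producers sell 2 units at 31, so PS = ½ · (31 - 30) · 2 = 1.
Change in producer surplus = 1 - 64 = -63.

-63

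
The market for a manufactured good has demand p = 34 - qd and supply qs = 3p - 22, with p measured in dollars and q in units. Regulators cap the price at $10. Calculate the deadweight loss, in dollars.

Rearranging demand gives qd = 34 - p. Equilibrium: 34 - p = 3p - 22, so 56 = 4p and p* = 14, q* = 20.
Since 10 < 14, the ceiling is binding.
At p = 10: qd = 34 - 10 = 24 and qs = 3·10 - 22 = 8.
Quantity traded falls to 8. At q = 8 the demand price is 34 - 8 = 26 and the supply price is (22 + 8)/3 = 10.
Deadweight loss = ½ · (26 - 10) · (20 - 8) = ½ · 16 · 12 = 96.

96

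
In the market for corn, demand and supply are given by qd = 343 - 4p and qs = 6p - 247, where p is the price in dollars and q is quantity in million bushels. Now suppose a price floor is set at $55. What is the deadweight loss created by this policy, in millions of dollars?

Setting quantity demanded equal to quantity supplied, 343 - 4p = 6p - 247, gives p* = 59 and q* = 107.
Since 55 is below p* = 59, the floor does not bind and the free-market outcome prevails.
Since the control does not bind, no trades are prevented and deadweight loss is zero.

0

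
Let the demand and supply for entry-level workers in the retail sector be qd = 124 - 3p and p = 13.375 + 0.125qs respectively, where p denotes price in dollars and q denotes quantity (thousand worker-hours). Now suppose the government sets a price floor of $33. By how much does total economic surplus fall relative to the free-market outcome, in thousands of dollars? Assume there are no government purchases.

297

Rearranging supply gives qs = 8p - 107. In a free market, 124 - 3p = 8p - 107 gives the equilibrium p* = 21, q* = 61.
The floor of 33 is above the equilibrium price 21, so it binds.
At p = 33: qd = 124 - 3·33 = 25 and qs = 8·33 - 107 = 157.
Quantity traded falls to 25. At q = 25 the demand price is (124 - 25)/3 = 33 and the supply price is (107 + 25)/8 = 16.5.
Deadweight loss = ½ · (33 - 16.5) · (61 - 25) = ½ · 16.5 · 36 = 297.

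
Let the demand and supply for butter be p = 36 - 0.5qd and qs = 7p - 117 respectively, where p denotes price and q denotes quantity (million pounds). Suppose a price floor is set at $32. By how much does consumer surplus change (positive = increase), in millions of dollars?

-209

Rearranging demand gives qd = 72 - 2p. Without the control the market clears where 72 - 2p = 7p - 117, i.e. p* = 21 and q* = 30.
Since 32 > 21, the floor is binding.
At p = 32: qd = 72 - 2·32 = 8 and qs = 7·32 - 117 = 107.
Consumer surplus without the control is ½ · (36 - 21) · 30 = 225.
With the floor, consumers buy 8 units at 32, so CS = ½ · (36 - 32) · 8 = 16.
Change in consumer surplus = 16 - 225 = -209.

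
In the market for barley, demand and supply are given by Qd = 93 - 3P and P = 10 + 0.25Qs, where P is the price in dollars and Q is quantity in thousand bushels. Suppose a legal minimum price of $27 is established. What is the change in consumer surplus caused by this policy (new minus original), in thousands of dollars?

Rearranging supply gives Qs = 4P - 40. Equilibrium: 93 - 3P = 4P - 40, so 133 = 7P and P* = 19, Q* = 36.
The floor of 27 is above the equilibrium price 19, so it binds.
At P = 27: Qd = 93 - 3·27 = 12 and Qs = 4·27 - 40 = 68.
Consumer surplus without the control is ½ · (31 - 19) · 36 = 216.
With the floor, consumers buy 12 units at 27, so CS = ½ · (31 - 27) · 12 = 24.
Change in consumer surplus = 24 - 216 = -192.

-192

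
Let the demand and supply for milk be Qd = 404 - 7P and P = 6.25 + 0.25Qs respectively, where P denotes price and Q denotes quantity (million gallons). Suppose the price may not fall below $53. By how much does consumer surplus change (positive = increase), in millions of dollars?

-1148

Rearranging supply gives Qs = 4P - 25. Setting quantity demanded equal to quantity supplied, 404 - 7P = 4P - 25, gives P* = 39 and Q* = 131.
Since 53 > 39, the floor is binding.
At P = 53: Qd = 404 - 7·53 = 33 and Qs = 4·53 - 25 = 187.
Consumer surplus without the control is ½ · (404/7 - 39) · 131 = 17161/14.
With the floor, consumers buy 33 units at 53, so CS = ½ · (404/7 - 53) · 33 = 1089/14.
Change in consumer surplus = 1089/14 - 17161/14 = -1148.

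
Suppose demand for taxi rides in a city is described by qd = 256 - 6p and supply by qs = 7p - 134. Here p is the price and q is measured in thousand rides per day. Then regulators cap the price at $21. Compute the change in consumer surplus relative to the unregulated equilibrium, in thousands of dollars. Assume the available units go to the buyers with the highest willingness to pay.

In a free market, 256 - 6p = 7p - 134 gives the equilibrium p* = 30, q* = 76.
Since 21 < 30, the ceiling is binding.
At p = 21: qd = 256 - 6·21 = 130 and qs = 7·21 - 134 = 13.
Consumer surplus without the control is ½ · (128/3 - 30) · 76 = 1444/3.
With the ceiling, 13 units are sold at 21 (assume they go to the highest-value buyers). The demand price at q = 13 is 40.5, so CS = ½ · [(128/3 - 21) + (40.5 - 21)] · 13 = 3211/12.
Change in consumer surplus = 3211/12 - 1444/3 = -213.75.

-213.75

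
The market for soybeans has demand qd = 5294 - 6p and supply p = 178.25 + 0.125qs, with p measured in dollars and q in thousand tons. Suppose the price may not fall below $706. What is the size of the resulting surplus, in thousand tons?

Rearranging supply gives qs = 8p - 1426. Equilibrium: 5294 - 6p = 8p - 1426, so 6720 = 14p and p* = 480, q* = 2414.
Because the floor (706) lies above the market-clearing price, it is binding.
At p = 706: qd = 5294 - 6·706 = 1058 and qs = 8·706 - 1426 = 4222.
Surplus = qs - qd = 4222 - 1058 = 3164.

3164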